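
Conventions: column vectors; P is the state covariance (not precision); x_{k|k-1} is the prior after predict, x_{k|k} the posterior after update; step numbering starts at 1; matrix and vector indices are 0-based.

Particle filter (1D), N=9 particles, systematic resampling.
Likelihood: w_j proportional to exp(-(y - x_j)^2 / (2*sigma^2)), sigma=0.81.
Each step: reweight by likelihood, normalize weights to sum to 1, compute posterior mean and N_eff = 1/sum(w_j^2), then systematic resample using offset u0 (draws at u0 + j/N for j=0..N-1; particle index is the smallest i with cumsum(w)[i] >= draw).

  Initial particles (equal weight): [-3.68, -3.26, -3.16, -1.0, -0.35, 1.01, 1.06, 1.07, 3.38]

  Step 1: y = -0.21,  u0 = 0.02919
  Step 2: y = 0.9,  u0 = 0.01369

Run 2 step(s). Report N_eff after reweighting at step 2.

step 1: w=[0.0000, 0.0003, 0.0005, 0.2476, 0.3925, 0.1281, 0.1165, 0.1143, 0.0000]  mean=-0.0125  Neff=3.8697  idx=[3, 3, 4, 4, 4, 4, 5, 6, 7]
step 2: w=[0.0149, 0.0149, 0.0708, 0.0708, 0.0708, 0.0708, 0.2308, 0.2284, 0.2278]  mean=0.5901  Neff=5.6231  idx=[0, 3, 4, 6, 6, 7, 7, 8, 8]

N_eff = 5.6231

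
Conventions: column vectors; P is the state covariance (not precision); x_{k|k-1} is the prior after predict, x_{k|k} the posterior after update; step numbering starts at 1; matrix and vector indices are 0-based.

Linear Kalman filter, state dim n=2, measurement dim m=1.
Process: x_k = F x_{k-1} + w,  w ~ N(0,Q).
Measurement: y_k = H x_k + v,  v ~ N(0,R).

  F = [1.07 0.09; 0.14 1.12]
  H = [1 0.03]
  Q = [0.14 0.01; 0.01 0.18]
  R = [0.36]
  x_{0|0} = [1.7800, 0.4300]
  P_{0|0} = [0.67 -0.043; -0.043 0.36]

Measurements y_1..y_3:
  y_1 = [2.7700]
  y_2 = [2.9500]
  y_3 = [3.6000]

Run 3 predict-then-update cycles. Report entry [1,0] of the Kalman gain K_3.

K[1,0] = 0.2994

step 1: x^-=[1.9433, 0.7308]  P^-=[0.9017 0.0946; 0.0946 0.6312]  S=[1.2680]  K=[0.7134; 0.0895]  nu=[0.8048]  x^+=[2.5174, 0.8028]  P^+=[0.2564 0.0136; 0.0136 0.6211]
step 2: x^-=[2.7659, 1.2516]  P^-=[0.4412 0.1275; 0.1275 0.9684]  S=[0.8097]  K=[0.5496; 0.1933]  nu=[0.1466]  x^+=[2.8464, 1.2800]  P^+=[0.1966 0.0414; 0.0414 0.9381]
step 3: x^-=[3.1609, 1.8321]  P^-=[0.3807 0.1842; 0.1842 1.3736]  S=[0.7530]  K=[0.5129; 0.2994]  nu=[0.3841]  x^+=[3.3579, 1.9471]  P^+=[0.1826 0.0686; 0.0686 1.3061]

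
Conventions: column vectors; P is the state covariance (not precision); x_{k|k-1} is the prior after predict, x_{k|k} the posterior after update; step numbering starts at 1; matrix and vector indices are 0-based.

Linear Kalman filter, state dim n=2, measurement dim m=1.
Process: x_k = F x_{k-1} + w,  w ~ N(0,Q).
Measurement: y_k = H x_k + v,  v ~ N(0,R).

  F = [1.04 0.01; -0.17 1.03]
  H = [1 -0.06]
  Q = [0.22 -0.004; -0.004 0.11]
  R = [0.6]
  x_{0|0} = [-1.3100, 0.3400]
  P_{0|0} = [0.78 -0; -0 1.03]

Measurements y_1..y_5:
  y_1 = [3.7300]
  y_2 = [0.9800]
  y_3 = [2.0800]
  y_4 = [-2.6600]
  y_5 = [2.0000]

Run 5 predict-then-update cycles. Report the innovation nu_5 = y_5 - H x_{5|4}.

step 1: x^-=[-1.3590, 0.5729]  P^-=[1.0638 -0.1313; -0.1313 1.2253]  S=[1.6839]  K=[0.6364; -0.1216]  nu=[5.1234]  x^+=[1.9015, -0.0502]  P^+=[0.3818 -0.0010; -0.0010 1.2004]
step 2: x^-=[1.9770, -0.3750]  P^-=[0.6330 -0.0602; -0.0602 1.3948]  S=[1.2453]  K=[0.5112; -0.1155]  nu=[-1.0195]  x^+=[1.4558, -0.2572]  P^+=[0.3076 0.0134; 0.0134 1.3782]
step 3: x^-=[1.5115, -0.5124]  P^-=[0.5531 -0.0299; -0.0299 1.5763]  S=[1.1623]  K=[0.4774; -0.1071]  nu=[0.5378]  x^+=[1.7682, -0.5700]  P^+=[0.2882 0.0295; 0.0295 1.5630]
step 4: x^-=[1.8332, -0.8877]  P^-=[0.5325 -0.0073; -0.0073 1.7662]  S=[1.1397]  K=[0.4676; -0.0994]  nu=[-4.5465]  x^+=[-0.2927, -0.4360]  P^+=[0.2833 0.0457; 0.0457 1.7549]
step 5: x^-=[-0.3087, -0.3993]  P^-=[0.5275 0.0129; 0.0129 1.9640]  S=[1.1331]  K=[0.4649; -0.0927]  nu=[2.2848]  x^+=[0.7535, -0.6110]  P^+=[0.2826 0.0617; 0.0617 1.9543]

innov = [2.2848]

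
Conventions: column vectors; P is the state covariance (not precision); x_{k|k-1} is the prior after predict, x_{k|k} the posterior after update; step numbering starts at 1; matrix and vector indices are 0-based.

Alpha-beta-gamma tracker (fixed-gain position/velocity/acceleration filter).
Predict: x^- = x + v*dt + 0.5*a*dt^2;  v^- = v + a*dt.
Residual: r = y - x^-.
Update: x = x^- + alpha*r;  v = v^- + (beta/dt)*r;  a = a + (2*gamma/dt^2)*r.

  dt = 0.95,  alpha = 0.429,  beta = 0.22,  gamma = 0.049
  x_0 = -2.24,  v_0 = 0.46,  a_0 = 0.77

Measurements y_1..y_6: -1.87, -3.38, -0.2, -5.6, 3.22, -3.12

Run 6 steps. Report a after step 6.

step 1: x_pred=-1.4555  r=-0.4145  x^+=-1.6333  v^+=1.0955  a^+=0.7250
step 2: x_pred=-0.2654  r=-3.1146  x^+=-1.6016  v^+=1.0630  a^+=0.3868
step 3: x_pred=-0.4172  r=0.2172  x^+=-0.3240  v^+=1.4808  a^+=0.4104
step 4: x_pred=1.2679  r=-6.8679  x^+=-1.6784  v^+=0.2802  a^+=-0.3354
step 5: x_pred=-1.5636  r=4.7836  x^+=0.4885  v^+=1.0693  a^+=0.1841
step 6: x_pred=1.5875  r=-4.7075  x^+=-0.4320  v^+=0.1540  a^+=-0.3271

a_post = -0.3271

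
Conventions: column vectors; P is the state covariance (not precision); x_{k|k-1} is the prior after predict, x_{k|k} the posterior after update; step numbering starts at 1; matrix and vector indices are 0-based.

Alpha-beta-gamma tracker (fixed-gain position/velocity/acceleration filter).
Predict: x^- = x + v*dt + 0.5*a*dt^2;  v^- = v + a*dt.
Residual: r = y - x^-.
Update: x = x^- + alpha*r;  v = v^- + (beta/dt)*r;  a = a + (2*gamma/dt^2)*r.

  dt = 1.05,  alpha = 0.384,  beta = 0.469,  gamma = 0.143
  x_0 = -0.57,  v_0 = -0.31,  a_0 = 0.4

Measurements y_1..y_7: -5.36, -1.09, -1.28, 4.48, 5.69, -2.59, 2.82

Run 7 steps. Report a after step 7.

step 1: x_pred=-0.6750  r=-4.6850  x^+=-2.4740  v^+=-1.9826  a^+=-0.8153
step 2: x_pred=-5.0053  r=3.9153  x^+=-3.5018  v^+=-1.0899  a^+=0.2003
step 3: x_pred=-4.5358  r=3.2558  x^+=-3.2856  v^+=0.5747  a^+=1.0449
step 4: x_pred=-2.1062  r=6.5862  x^+=0.4229  v^+=4.6136  a^+=2.7534
step 5: x_pred=6.7851  r=-1.0951  x^+=6.3646  v^+=7.0156  a^+=2.4694
step 6: x_pred=15.0922  r=-17.6822  x^+=8.3022  v^+=1.7104  a^+=-2.1176
step 7: x_pred=8.9308  r=-6.1108  x^+=6.5843  v^+=-3.2426  a^+=-3.7028

a_post = -3.7028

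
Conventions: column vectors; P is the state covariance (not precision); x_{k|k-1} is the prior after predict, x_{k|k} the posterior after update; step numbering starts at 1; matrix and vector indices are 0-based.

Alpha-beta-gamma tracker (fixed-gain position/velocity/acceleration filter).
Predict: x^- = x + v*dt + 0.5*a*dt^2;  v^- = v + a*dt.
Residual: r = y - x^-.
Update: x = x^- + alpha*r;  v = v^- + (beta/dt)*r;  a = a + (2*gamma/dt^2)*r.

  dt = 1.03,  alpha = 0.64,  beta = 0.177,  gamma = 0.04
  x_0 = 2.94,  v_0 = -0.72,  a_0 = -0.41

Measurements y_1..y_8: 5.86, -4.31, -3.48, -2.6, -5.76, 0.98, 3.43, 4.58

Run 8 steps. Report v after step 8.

step 1: x_pred=1.9809  r=3.8791  x^+=4.4635  v^+=-0.4757  a^+=-0.1175
step 2: x_pred=3.9112  r=-8.2212  x^+=-1.3504  v^+=-2.0095  a^+=-0.7374
step 3: x_pred=-3.8113  r=0.3313  x^+=-3.5993  v^+=-2.7121  a^+=-0.7124
step 4: x_pred=-6.7707  r=4.1707  x^+=-4.1014  v^+=-2.7292  a^+=-0.3979
step 5: x_pred=-7.1236  r=1.3636  x^+=-6.2509  v^+=-2.9048  a^+=-0.2951
step 6: x_pred=-9.3994  r=10.3794  x^+=-2.7566  v^+=-1.4251  a^+=0.4876
step 7: x_pred=-3.9658  r=7.3958  x^+=0.7675  v^+=0.3480  a^+=1.0453
step 8: x_pred=1.6804  r=2.8996  x^+=3.5361  v^+=1.9229  a^+=1.2639

v_post = 1.9229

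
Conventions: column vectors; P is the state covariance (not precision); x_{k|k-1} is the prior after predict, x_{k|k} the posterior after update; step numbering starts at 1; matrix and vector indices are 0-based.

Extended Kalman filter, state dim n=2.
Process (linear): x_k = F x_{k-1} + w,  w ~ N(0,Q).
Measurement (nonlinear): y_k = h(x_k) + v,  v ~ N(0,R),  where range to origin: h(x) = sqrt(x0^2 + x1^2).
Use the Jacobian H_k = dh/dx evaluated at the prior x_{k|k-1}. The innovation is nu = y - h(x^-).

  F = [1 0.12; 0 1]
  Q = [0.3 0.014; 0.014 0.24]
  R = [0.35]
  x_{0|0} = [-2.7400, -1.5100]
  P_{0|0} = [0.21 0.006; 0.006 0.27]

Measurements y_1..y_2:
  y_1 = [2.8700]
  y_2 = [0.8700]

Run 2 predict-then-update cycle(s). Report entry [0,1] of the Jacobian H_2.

step 1: x^-=[-2.9212, -1.5100]  P^-=[0.5153 0.0524; 0.0524 0.5100]  H_jac=[-0.8883 -0.4592]  S=[0.9070]  K=[-0.5313; -0.3095]  nu=[-0.4184]  x^+=[-2.6989, -1.3805]  P^+=[0.2593 -0.0967; -0.0967 0.4231]
step 2: x^-=[-2.8646, -1.3805]  P^-=[0.5422 -0.0320; -0.0320 0.6631]  H_jac=[-0.9008 -0.4341]  S=[0.8900]  K=[-0.5332; -0.2911]  nu=[-2.3099]  x^+=[-1.6329, -0.7081]  P^+=[0.2892 -0.1701; -0.1701 0.5877]

H_jac[0,1] = -0.4341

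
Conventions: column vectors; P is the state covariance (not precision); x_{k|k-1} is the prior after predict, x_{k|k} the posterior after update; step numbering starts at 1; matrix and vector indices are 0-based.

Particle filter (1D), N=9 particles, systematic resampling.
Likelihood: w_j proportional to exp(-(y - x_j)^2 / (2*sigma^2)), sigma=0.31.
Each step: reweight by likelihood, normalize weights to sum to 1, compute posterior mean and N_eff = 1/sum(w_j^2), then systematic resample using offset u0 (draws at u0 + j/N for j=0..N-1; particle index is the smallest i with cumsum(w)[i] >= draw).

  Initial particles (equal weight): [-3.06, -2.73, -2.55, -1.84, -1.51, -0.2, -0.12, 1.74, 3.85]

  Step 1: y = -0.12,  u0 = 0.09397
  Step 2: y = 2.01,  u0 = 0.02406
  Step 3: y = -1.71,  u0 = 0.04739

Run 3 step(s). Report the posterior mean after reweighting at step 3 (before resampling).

step 1: w=[0.0000, 0.0000, 0.0000, 0.0000, 0.0000, 0.4917, 0.5083, 0.0000, 0.0000]  mean=-0.1594  Neff=1.9995  idx=[5, 5, 5, 5, 6, 6, 6, 6, 6]
step 2: w=[0.0290, 0.0290, 0.0290, 0.0290, 0.1768, 0.1768, 0.1768, 0.1768, 0.1768]  mean=-0.1293  Neff=6.2650  idx=[0, 4, 4, 5, 5, 6, 7, 7, 8]
step 3: w=[0.3124, 0.0860, 0.0860, 0.0860, 0.0860, 0.0860, 0.0860, 0.0860, 0.0860]  mean=-0.1450  Neff=6.3827  idx=[0, 0, 0, 1, 3, 4, 5, 6, 8]

post_mean = -0.1450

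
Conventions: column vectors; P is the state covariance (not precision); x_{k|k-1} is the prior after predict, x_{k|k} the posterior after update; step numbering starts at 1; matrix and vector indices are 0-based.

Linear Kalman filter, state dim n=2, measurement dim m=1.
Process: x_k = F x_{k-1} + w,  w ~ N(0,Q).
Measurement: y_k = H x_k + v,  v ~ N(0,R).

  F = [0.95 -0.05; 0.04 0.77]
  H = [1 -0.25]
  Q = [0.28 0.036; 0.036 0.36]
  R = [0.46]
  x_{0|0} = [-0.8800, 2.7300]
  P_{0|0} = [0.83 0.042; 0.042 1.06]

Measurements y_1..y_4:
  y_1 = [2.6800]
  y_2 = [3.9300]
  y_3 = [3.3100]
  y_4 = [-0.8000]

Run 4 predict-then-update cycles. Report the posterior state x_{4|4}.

step 1: x^-=[-0.9725, 2.0669]  P^-=[1.0277 0.0574; 0.0574 0.9924]  S=[1.5211]  K=[0.6662; -0.1254]  nu=[4.1692]  x^+=[1.8052, 1.5441]  P^+=[0.3526 0.1844; 0.1844 0.9685]
step 2: x^-=[1.6377, 1.2612]  P^-=[0.5831 0.1467; 0.1467 0.9461]  S=[1.0289]  K=[0.5311; -0.0873]  nu=[2.6076]  x^+=[3.0226, 1.0334]  P^+=[0.2929 0.1944; 0.1944 0.9383]
step 3: x^-=[2.8198, 0.9166]  P^-=[0.5282 0.1528; 0.1528 0.9288]  S=[0.9699]  K=[0.5052; -0.0818]  nu=[0.7194]  x^+=[3.1832, 0.8578]  P^+=[0.2806 0.1929; 0.1929 0.9223]
step 4: x^-=[2.9812, 0.7878]  P^-=[0.5173 0.1519; 0.1519 0.9191]  S=[0.9588]  K=[0.4999; -0.0812]  nu=[-3.5842]  x^+=[1.1894, 1.0790]  P^+=[0.2777 0.1908; 0.1908 0.9128]

x_post = [1.1894, 1.0790]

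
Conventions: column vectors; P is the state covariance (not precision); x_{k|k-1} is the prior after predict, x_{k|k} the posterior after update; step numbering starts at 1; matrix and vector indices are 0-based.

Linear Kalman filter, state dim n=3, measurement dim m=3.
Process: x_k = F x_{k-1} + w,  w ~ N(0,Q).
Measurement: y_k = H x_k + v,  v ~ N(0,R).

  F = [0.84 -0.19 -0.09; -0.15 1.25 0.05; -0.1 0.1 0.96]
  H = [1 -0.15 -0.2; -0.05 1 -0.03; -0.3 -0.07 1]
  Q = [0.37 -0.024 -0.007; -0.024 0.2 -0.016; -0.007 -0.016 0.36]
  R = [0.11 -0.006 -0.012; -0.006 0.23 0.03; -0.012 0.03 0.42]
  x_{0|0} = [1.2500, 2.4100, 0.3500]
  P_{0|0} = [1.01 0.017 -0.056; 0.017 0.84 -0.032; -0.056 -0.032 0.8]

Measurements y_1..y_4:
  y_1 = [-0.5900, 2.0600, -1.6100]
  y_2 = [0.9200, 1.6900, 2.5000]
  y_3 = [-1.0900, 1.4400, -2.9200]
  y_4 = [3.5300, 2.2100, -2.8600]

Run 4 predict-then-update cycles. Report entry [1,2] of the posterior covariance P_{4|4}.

step 1: x^-=[0.5606, 2.8425, 0.4520]  P^-=[1.1214 -0.3352 -0.2147; -0.3352 1.5277 0.1100; -0.2147 0.1100 1.1200]  S=[1.5036 -0.6394 -0.7906; -0.6394 1.7878 0.1247; -0.7906 0.1247 1.7478]  K=[0.9028 0.1007 0.0993; -0.0385 0.8496 -0.0188; 0.0818 0.0286 0.7082]  nu=[-0.6338, -0.7409, -1.6948]  x^+=[-0.2545, 2.2693, -0.8213]  P^+=[0.1159 0.0286 0.0707; 0.0286 0.1977 0.0405; 0.0707 0.0405 0.3214]
step 2: x^-=[-0.5710, 2.8337, -0.5361]  P^-=[0.4431 -0.0571 0.0046; -0.0571 0.5056 0.0601; 0.0046 0.0601 0.6529]  S=[0.6095 -0.1695 -0.2721; -0.1695 0.7394 0.0587; -0.2721 0.0587 1.1017]  K=[0.7941 0.0683 0.0796; -0.0559 0.6733 -0.0116; 0.0512 0.0187 0.5992]  nu=[1.8089, -1.1883, 3.0631]  x^+=[1.0280, 1.8969, 1.3697]  P^+=[0.1005 0.0201 0.0575; 0.0201 0.1568 0.0330; 0.0575 0.0330 0.2712]
step 3: x^-=[0.3799, 2.2853, 1.4018]  P^-=[0.4348 -0.0543 0.0008; -0.0543 0.4437 0.0465; 0.0008 0.0465 0.6074]  S=[0.5978 -0.1545 -0.2634; -0.1545 0.6780 0.0499; -0.2634 0.0499 1.0594]  K=[0.7896 0.0622 0.0746; -0.0577 0.6443 -0.0148; 0.0446 0.0091 0.5807]  nu=[-0.8467, -0.7843, -4.0479]  x^+=[-0.6393, 1.8886, -0.9937]  P^+=[0.0993 0.0184 0.0548; 0.0184 0.1499 0.0298; 0.0548 0.0298 0.2622]
step 4: x^-=[-0.8064, 2.4070, -0.7011]  P^-=[0.4345 -0.0540 0.0000; -0.0540 0.4331 0.0420; 0.0000 0.0420 0.5989]  S=[0.5969 -0.1518 -0.2619; -0.1518 0.6676 0.0464; -0.2619 0.0464 1.0520]  K=[0.7892 0.0608 0.0735; -0.0581 0.6388 -0.0161; 0.0435 0.0059 0.5771]  nu=[4.5573, -0.2583, -2.2323]  x^+=[2.6102, 2.0131, -1.7926]  P^+=[0.0991 0.0180 0.0542; 0.0180 0.1486 0.0289; 0.0542 0.0289 0.2603]

P_post[1,2] = 0.0289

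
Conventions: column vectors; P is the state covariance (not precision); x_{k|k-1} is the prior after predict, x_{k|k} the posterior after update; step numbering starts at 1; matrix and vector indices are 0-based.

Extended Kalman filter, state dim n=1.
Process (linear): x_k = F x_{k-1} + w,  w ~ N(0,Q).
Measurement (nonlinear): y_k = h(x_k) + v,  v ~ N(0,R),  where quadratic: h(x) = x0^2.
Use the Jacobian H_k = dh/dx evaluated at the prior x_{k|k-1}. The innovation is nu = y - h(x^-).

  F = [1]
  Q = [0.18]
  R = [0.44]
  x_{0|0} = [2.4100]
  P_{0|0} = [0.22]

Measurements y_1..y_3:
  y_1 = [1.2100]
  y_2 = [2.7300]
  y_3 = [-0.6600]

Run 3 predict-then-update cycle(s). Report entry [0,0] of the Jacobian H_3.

step 1: x^-=[2.4100]  P^-=[0.4000]  H_jac=[4.8200]  S=[9.7330]  K=[0.1981]  nu=[-4.5981]  x^+=[1.4992]  P^+=[0.0181]
step 2: x^-=[1.4992]  P^-=[0.1981]  H_jac=[2.9983]  S=[2.2208]  K=[0.2674]  nu=[0.4825]  x^+=[1.6282]  P^+=[0.0392]
step 3: x^-=[1.6282]  P^-=[0.2192]  H_jac=[3.2564]  S=[2.7649]  K=[0.2582]  nu=[-3.3111]  x^+=[0.7732]  P^+=[0.0349]

H_jac[0,0] = 3.2564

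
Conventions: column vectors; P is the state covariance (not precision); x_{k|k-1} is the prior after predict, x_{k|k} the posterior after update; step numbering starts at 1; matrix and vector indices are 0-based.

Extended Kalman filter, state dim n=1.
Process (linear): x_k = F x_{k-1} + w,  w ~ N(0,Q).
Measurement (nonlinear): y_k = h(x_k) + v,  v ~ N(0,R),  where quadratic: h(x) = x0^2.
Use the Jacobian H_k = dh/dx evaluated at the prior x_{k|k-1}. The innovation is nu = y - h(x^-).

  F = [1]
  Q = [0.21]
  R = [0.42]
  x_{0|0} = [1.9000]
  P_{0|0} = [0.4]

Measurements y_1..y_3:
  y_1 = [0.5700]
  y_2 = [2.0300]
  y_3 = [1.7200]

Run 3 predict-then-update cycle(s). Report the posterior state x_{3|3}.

step 1: x^-=[1.9000]  P^-=[0.6100]  H_jac=[3.8000]  S=[9.2284]  K=[0.2512]  nu=[-3.0400]  x^+=[1.1364]  P^+=[0.0278]
step 2: x^-=[1.1364]  P^-=[0.2378]  H_jac=[2.2728]  S=[1.6482]  K=[0.3279]  nu=[0.7386]  x^+=[1.3786]  P^+=[0.0606]
step 3: x^-=[1.3786]  P^-=[0.2706]  H_jac=[2.7571]  S=[2.4769]  K=[0.3012]  nu=[-0.1804]  x^+=[1.3242]  P^+=[0.0459]

x_post = [1.3242]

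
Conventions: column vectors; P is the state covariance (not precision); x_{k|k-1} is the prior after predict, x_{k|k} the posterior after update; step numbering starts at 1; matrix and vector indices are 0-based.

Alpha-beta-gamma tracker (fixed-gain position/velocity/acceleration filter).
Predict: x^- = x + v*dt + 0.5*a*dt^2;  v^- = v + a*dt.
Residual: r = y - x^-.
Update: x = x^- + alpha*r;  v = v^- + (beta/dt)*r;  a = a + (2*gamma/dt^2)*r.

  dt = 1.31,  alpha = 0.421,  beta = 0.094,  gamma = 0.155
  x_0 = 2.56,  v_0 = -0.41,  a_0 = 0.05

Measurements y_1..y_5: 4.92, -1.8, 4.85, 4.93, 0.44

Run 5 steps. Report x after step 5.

step 1: x_pred=2.0658  r=2.8542  x^+=3.2674  v^+=-0.1397  a^+=0.5656
step 2: x_pred=3.5697  r=-5.3697  x^+=1.3091  v^+=0.2159  a^+=-0.4044
step 3: x_pred=1.2449  r=3.6051  x^+=2.7627  v^+=-0.0552  a^+=0.2468
step 4: x_pred=2.9022  r=2.0278  x^+=3.7559  v^+=0.4137  a^+=0.6131
step 5: x_pred=4.8239  r=-4.3839  x^+=2.9783  v^+=0.9023  a^+=-0.1788

x_post = 2.9783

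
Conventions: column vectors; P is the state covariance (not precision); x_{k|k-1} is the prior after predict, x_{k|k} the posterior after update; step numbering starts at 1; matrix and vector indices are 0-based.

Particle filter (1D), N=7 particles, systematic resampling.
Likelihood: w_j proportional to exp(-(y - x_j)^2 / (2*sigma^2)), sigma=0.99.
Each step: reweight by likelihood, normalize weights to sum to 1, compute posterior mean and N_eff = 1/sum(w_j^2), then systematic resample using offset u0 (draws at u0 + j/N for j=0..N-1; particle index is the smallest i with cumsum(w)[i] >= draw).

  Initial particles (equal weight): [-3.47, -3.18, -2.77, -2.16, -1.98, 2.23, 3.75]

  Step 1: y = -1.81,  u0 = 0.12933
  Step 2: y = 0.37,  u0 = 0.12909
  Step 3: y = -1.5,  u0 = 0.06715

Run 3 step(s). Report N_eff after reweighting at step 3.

N_eff = 6.9851

step 1: w=[0.0771, 0.1207, 0.1966, 0.2955, 0.3100, 0.0001, 0.0000]  mean=-2.4480  Neff=4.1224  idx=[1, 2, 3, 3, 4, 4, 4]
step 2: w=[0.0061, 0.0248, 0.1447, 0.1447, 0.2265, 0.2265, 0.2265]  mean=-2.0590  Neff=5.0887  idx=[2, 3, 4, 5, 5, 6, 6]
step 3: w=[0.1324, 0.1324, 0.1470, 0.1470, 0.1470, 0.1470, 0.1470]  mean=-2.0277  Neff=6.9851  idx=[0, 1, 2, 3, 4, 5, 6]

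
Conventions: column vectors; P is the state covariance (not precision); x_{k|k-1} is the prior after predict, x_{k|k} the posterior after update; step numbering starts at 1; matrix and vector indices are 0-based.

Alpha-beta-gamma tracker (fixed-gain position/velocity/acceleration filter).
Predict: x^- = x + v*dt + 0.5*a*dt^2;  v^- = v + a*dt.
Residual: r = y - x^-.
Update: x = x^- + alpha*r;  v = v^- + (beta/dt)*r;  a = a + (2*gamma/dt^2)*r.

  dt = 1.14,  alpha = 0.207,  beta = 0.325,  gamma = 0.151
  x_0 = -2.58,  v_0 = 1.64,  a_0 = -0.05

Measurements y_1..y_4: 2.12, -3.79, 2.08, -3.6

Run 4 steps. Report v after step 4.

step 1: x_pred=-0.7429  r=2.8629  x^+=-0.1503  v^+=2.3992  a^+=0.6153
step 2: x_pred=2.9846  r=-6.7746  x^+=1.5823  v^+=1.1692  a^+=-0.9590
step 3: x_pred=2.2920  r=-0.2120  x^+=2.2481  v^+=0.0155  a^+=-1.0083
step 4: x_pred=1.6107  r=-5.2107  x^+=0.5321  v^+=-2.6194  a^+=-2.2191

v_post = -2.6194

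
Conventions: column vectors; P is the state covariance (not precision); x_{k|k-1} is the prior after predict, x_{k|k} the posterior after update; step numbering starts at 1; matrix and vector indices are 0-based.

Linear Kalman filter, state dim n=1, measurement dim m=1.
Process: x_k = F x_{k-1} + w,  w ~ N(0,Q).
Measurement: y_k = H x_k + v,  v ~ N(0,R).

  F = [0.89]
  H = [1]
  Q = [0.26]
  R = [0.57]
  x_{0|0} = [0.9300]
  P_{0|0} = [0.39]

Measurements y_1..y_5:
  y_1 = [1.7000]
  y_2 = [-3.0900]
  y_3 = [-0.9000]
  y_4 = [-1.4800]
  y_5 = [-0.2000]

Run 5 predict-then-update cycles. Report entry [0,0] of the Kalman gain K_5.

K[0,0] = 0.4479

step 1: x^-=[0.8277]  P^-=[0.5689]  S=[1.1389]  K=[0.4995]  nu=[0.8723]  x^+=[1.2634]  P^+=[0.2847]
step 2: x^-=[1.1245]  P^-=[0.4855]  S=[1.0555]  K=[0.4600]  nu=[-4.2145]  x^+=[-0.8141]  P^+=[0.2622]
step 3: x^-=[-0.7246]  P^-=[0.4677]  S=[1.0377]  K=[0.4507]  nu=[-0.1754]  x^+=[-0.8036]  P^+=[0.2569]
step 4: x^-=[-0.7152]  P^-=[0.4635]  S=[1.0335]  K=[0.4485]  nu=[-0.7648]  x^+=[-1.0582]  P^+=[0.2556]
step 5: x^-=[-0.9418]  P^-=[0.4625]  S=[1.0325]  K=[0.4479]  nu=[0.7418]  x^+=[-0.6095]  P^+=[0.2553]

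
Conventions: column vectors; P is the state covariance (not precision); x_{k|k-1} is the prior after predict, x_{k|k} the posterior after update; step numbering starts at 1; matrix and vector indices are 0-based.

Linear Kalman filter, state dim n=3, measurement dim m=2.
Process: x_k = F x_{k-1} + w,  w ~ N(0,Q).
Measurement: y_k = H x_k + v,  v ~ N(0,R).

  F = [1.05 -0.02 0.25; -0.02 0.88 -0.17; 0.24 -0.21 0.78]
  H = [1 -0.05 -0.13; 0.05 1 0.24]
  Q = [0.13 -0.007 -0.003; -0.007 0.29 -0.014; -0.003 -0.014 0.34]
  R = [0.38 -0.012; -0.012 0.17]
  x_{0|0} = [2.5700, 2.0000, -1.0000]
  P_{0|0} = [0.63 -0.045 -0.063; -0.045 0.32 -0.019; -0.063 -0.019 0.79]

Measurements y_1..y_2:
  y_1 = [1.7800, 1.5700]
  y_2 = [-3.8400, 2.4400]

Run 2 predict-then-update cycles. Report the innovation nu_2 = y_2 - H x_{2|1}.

innov = [-5.6826, 0.8715]

step 1: x^-=[2.4085, 1.8786, -0.5832]  P^-=[0.8431 -0.0937 0.2672; -0.0937 0.5677 -0.2008; 0.2672 -0.2008 0.8582]  S=[1.1763 -0.0276; -0.0276 0.6899]  K=[0.6923 0.0459; -0.0642 0.7437; 0.1416 0.0326]  nu=[-0.6104, -0.2891]  x^+=[1.9727, 1.7028, -0.6791]  P^+=[0.2797 -0.0509 0.1517; -0.0509 0.1787 -0.2039; 0.1517 -0.2039 0.8341]
step 2: x^-=[1.8675, 1.5745, -0.4138]  P^-=[0.5744 -0.1719 0.3896; -0.1719 0.5164 -0.3258; 0.3896 -0.3258 1.0002]  S=[0.8842 -0.0746; -0.0746 0.5813]  K=[0.6013 -0.0084; -0.1146 0.7245; 0.3056 -0.0747]  nu=[-5.6826, 0.8715]  x^+=[-1.5567, 2.8572, -2.2157]  P^+=[0.2539 -0.0749 0.2232; -0.0749 0.1874 -0.2462; 0.2232 -0.2462 0.9110]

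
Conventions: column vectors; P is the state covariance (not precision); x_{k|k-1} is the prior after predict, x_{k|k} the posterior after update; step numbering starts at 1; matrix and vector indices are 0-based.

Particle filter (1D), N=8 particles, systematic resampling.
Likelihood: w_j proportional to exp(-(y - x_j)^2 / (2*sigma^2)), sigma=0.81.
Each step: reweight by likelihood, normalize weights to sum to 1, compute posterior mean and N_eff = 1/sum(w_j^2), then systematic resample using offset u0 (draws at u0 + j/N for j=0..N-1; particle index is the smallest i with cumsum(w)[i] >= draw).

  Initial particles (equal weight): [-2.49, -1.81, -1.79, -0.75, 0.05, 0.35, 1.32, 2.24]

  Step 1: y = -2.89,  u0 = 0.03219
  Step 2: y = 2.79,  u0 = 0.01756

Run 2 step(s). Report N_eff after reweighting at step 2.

step 1: w=[0.5128, 0.2382, 0.2304, 0.0177, 0.0008, 0.0002, 0.0000, 0.0000]  mean=-2.1335  Neff=2.6804  idx=[0, 0, 0, 0, 1, 1, 2, 2]
step 2: w=[0.0014, 0.0014, 0.0014, 0.0014, 0.2313, 0.2313, 0.2660, 0.2660]  mean=-1.8031  Neff=4.0248  idx=[4, 4, 5, 5, 6, 6, 7, 7]

N_eff = 4.0248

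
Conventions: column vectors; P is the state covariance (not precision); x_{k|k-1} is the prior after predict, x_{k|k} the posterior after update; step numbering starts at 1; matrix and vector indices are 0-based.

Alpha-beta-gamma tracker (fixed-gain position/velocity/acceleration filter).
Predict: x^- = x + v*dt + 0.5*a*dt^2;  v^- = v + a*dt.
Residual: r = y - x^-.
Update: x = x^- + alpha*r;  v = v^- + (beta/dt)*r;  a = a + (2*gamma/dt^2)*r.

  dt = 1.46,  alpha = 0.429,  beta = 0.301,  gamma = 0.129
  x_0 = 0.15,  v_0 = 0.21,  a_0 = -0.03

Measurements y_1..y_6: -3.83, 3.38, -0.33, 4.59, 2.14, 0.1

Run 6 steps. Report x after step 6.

x_post = 4.0441

step 1: x_pred=0.4246  r=-4.2546  x^+=-1.4006  v^+=-0.7110  a^+=-0.5450
step 2: x_pred=-3.0194  r=6.3994  x^+=-0.2741  v^+=-0.1873  a^+=0.2296
step 3: x_pred=-0.3028  r=-0.0272  x^+=-0.3145  v^+=0.1423  a^+=0.2263
step 4: x_pred=0.1345  r=4.4555  x^+=2.0459  v^+=1.3913  a^+=0.7656
step 5: x_pred=4.8932  r=-2.7532  x^+=3.7121  v^+=1.9414  a^+=0.4323
step 6: x_pred=7.0073  r=-6.9073  x^+=4.0441  v^+=1.1486  a^+=-0.4037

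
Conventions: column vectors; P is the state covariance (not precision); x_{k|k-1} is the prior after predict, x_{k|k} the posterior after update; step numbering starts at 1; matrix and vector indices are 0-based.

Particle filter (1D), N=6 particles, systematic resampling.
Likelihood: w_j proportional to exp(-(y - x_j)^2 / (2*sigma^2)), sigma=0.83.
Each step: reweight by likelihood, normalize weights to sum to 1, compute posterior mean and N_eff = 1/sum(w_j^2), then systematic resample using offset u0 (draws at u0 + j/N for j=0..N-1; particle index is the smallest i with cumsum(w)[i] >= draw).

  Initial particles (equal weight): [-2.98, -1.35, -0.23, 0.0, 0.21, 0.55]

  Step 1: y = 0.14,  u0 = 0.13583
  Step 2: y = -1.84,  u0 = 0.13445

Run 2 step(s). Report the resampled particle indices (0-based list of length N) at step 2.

step 1: w=[0.0002, 0.0502, 0.2279, 0.2481, 0.2508, 0.2228]  mean=0.0543  Neff=4.3758  idx=[2, 3, 3, 4, 5, 5]
step 2: w=[0.3784, 0.2127, 0.2127, 0.1176, 0.0393, 0.0393]  mean=-0.0191  Neff=3.9907  idx=[0, 0, 1, 2, 2, 5]

resampled_idx = [0, 0, 1, 2, 2, 5]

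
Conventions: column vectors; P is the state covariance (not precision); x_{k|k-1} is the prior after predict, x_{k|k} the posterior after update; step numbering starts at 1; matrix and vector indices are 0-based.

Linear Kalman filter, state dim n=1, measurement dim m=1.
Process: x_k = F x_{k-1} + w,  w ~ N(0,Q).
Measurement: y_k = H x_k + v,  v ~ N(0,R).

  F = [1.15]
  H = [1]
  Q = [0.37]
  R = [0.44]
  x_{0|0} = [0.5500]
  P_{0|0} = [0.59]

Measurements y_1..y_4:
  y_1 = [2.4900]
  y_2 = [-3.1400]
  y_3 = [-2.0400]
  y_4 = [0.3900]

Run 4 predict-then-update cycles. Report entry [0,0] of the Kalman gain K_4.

K[0,0] = 0.6257

step 1: x^-=[0.6325]  P^-=[1.1503]  S=[1.5903]  K=[0.7233]  nu=[1.8575]  x^+=[1.9761]  P^+=[0.3183]
step 2: x^-=[2.2725]  P^-=[0.7909]  S=[1.2309]  K=[0.6425]  nu=[-5.4125]  x^+=[-1.2052]  P^+=[0.2827]
step 3: x^-=[-1.3860]  P^-=[0.7439]  S=[1.1839]  K=[0.6283]  nu=[-0.6540]  x^+=[-1.7969]  P^+=[0.2765]
step 4: x^-=[-2.0665]  P^-=[0.7356]  S=[1.1756]  K=[0.6257]  nu=[2.4565]  x^+=[-0.5294]  P^+=[0.2753]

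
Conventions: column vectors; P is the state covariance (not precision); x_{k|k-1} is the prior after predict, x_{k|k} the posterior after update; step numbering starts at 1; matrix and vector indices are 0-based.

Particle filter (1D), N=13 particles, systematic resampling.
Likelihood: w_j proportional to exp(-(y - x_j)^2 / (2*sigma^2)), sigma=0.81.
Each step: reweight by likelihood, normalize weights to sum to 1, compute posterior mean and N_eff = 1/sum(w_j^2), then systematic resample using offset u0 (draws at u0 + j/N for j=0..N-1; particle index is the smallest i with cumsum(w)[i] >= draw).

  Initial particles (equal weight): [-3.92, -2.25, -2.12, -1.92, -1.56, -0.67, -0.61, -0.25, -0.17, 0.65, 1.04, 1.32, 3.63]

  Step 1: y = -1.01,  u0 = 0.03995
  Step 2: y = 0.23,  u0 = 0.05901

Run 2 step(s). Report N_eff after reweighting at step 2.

N_eff = 8.2438

step 1: w=[0.0003, 0.0592, 0.0747, 0.1016, 0.1516, 0.1749, 0.1690, 0.1230, 0.1115, 0.0234, 0.0078, 0.0030, 0.0000]  mean=-0.9669  Neff=7.7084  idx=[1, 2, 3, 4, 4, 5, 5, 6, 6, 7, 7, 8, 8]
step 2: w=[0.0016, 0.0025, 0.0050, 0.0147, 0.0147, 0.0911, 0.0911, 0.0986, 0.0986, 0.1416, 0.1416, 0.1495, 0.1495]  mean=-0.4282  Neff=8.2438  idx=[5, 6, 6, 7, 8, 9, 9, 10, 10, 11, 11, 12, 12]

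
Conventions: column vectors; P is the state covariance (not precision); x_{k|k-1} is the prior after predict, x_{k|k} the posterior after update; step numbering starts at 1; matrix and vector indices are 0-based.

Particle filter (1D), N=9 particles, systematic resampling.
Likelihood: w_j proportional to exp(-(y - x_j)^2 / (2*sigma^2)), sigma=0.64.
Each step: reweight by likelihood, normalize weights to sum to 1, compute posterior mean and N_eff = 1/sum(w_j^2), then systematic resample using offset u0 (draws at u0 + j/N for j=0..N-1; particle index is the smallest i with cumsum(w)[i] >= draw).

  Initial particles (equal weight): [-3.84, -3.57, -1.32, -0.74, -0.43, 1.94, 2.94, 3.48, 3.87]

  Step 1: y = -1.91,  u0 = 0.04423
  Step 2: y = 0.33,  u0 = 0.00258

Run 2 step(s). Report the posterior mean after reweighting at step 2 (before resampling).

post_mean = -0.7110

step 1: w=[0.0111, 0.0362, 0.6839, 0.1967, 0.0722, 0.0000, 0.0000, 0.0000, 0.0000]  mean=-1.2511  Neff=1.9493  idx=[1, 2, 2, 2, 2, 2, 2, 3, 4]
step 2: w=[0.0000, 0.0376, 0.0376, 0.0376, 0.0376, 0.0376, 0.0376, 0.2582, 0.5160]  mean=-0.7110  Neff=2.9288  idx=[1, 4, 6, 7, 7, 8, 8, 8, 8]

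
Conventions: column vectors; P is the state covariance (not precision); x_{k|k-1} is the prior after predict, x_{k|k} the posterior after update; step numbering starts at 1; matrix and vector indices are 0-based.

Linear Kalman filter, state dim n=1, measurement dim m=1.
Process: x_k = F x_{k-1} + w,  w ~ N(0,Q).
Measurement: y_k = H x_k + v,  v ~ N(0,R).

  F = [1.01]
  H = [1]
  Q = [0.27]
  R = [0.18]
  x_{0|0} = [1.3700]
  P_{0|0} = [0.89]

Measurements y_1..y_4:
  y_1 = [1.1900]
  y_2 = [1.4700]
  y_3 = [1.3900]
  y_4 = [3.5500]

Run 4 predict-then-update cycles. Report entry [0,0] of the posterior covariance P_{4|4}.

step 1: x^-=[1.3837]  P^-=[1.1779]  S=[1.3579]  K=[0.8674]  nu=[-0.1937]  x^+=[1.2157]  P^+=[0.1561]
step 2: x^-=[1.2278]  P^-=[0.4293]  S=[0.6093]  K=[0.7046]  nu=[0.2422]  x^+=[1.3985]  P^+=[0.1268]
step 3: x^-=[1.4124]  P^-=[0.3994]  S=[0.5794]  K=[0.6893]  nu=[-0.0224]  x^+=[1.3970]  P^+=[0.1241]
step 4: x^-=[1.4109]  P^-=[0.3966]  S=[0.5766]  K=[0.6878]  nu=[2.1391]  x^+=[2.8822]  P^+=[0.1238]

P_post[0,0] = 0.1238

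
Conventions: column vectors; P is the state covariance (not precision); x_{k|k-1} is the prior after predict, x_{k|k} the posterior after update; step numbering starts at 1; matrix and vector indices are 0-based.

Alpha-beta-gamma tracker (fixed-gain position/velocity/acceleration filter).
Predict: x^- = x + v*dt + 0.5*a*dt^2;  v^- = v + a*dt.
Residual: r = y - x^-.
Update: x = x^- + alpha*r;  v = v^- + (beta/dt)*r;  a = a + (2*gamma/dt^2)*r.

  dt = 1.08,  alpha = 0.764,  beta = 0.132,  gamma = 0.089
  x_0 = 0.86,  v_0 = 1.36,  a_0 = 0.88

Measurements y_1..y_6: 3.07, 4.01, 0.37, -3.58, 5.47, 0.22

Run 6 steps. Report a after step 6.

step 1: x_pred=2.8420  r=0.2280  x^+=3.0162  v^+=2.3383  a^+=0.9148
step 2: x_pred=6.0750  r=-2.0650  x^+=4.4973  v^+=3.0738  a^+=0.5997
step 3: x_pred=8.1668  r=-7.7968  x^+=2.2100  v^+=2.7685  a^+=-0.5902
step 4: x_pred=4.8559  r=-8.4359  x^+=-1.5891  v^+=1.1001  a^+=-1.8776
step 5: x_pred=-1.4960  r=6.9660  x^+=3.8260  v^+=-0.0763  a^+=-0.8145
step 6: x_pred=3.2686  r=-3.0486  x^+=0.9395  v^+=-1.3285  a^+=-1.2797

a_post = -1.2797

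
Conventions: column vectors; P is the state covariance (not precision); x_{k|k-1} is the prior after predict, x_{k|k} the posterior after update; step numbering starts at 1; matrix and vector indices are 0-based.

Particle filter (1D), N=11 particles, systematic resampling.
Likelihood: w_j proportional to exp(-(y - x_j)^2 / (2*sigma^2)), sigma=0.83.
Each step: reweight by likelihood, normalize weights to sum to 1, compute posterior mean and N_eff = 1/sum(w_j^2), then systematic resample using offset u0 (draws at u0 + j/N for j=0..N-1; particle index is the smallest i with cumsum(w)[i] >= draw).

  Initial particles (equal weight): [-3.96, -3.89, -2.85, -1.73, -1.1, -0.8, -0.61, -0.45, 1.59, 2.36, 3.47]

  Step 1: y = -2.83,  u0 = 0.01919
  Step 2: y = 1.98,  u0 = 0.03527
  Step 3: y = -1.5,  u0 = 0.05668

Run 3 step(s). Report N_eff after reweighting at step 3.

step 1: w=[0.1608, 0.1797, 0.4061, 0.1688, 0.0463, 0.0204, 0.0114, 0.0067, 0.0000, 0.0000, 0.0000]  mean=-2.8621  Neff=3.9333  idx=[0, 0, 1, 1, 2, 2, 2, 2, 2, 3, 4]
step 2: w=[0.0000, 0.0000, 0.0000, 0.0000, 0.0000, 0.0000, 0.0000, 0.0000, 0.0000, 0.0429, 0.9569]  mean=-1.1274  Neff=1.0899  idx=[9, 10, 10, 10, 10, 10, 10, 10, 10, 10, 10]
step 3: w=[0.0975, 0.0902, 0.0902, 0.0902, 0.0902, 0.0902, 0.0902, 0.0902, 0.0902, 0.0902, 0.0902]  mean=-1.1615  Neff=10.9941  idx=[0, 1, 2, 3, 4, 5, 6, 7, 8, 9, 10]

N_eff = 10.9941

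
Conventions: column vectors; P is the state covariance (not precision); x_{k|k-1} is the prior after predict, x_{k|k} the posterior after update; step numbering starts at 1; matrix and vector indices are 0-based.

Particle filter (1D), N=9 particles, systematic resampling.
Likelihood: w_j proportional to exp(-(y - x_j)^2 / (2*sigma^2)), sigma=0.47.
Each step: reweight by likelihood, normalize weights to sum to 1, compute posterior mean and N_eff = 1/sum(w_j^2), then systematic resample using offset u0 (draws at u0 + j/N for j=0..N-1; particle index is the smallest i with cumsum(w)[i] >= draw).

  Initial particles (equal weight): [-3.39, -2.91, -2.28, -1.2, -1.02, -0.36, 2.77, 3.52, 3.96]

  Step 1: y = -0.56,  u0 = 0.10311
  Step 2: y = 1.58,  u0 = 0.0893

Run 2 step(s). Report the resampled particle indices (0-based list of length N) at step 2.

step 1: w=[0.0000, 0.0000, 0.0006, 0.2050, 0.3210, 0.4733, 0.0000, 0.0000, 0.0000]  mean=-0.7453  Neff=2.7092  idx=[3, 4, 4, 4, 5, 5, 5, 5, 5]
step 2: w=[0.0000, 0.0002, 0.0002, 0.0002, 0.1999, 0.1999, 0.1999, 0.1999, 0.1999]  mean=-0.3605  Neff=5.0071  idx=[4, 4, 5, 6, 6, 7, 7, 8, 8]

resampled_idx = [4, 4, 5, 6, 6, 7, 7, 8, 8]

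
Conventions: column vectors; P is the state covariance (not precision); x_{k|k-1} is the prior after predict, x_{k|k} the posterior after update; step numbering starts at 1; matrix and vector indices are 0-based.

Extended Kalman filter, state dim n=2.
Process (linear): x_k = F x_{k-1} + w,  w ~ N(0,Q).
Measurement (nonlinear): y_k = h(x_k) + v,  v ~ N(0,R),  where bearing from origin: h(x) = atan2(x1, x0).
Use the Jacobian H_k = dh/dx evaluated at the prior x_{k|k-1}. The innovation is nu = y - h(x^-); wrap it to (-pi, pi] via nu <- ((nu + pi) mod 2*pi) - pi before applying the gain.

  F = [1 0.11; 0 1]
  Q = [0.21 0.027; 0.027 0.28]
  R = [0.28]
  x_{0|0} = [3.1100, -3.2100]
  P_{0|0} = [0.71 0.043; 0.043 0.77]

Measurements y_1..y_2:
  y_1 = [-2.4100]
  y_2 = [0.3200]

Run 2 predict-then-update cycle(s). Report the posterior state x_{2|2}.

step 1: x^-=[2.7569, -3.2100]  P^-=[0.9388 0.1547; 0.1547 1.0500]  H_jac=[0.1793 0.1540]  S=[0.3436]  K=[0.5591; 0.5512]  nu=[-1.5488]  x^+=[1.8909, -4.0638]  P^+=[0.8314 0.0488; 0.0488 0.9456]
step 2: x^-=[1.4439, -4.0638]  P^-=[1.0635 0.1798; 0.1798 1.2256]  H_jac=[0.2185 0.0776]  S=[0.3443]  K=[0.7155; 0.3905]  nu=[1.5494]  x^+=[2.5525, -3.4587]  P^+=[0.8873 0.0836; 0.0836 1.1731]

x_post = [2.5525, -3.4587]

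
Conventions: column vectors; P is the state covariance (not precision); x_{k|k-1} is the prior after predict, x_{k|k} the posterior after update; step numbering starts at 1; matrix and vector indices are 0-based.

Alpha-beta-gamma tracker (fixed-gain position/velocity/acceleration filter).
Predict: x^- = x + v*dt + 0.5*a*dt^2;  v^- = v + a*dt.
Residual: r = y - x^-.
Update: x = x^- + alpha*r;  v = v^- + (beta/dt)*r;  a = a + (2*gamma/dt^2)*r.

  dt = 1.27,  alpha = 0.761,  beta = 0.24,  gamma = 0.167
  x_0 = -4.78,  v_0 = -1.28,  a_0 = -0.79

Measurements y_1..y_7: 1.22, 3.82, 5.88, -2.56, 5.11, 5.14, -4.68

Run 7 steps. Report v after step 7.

step 1: x_pred=-7.0427  r=8.2627  x^+=-0.7548  v^+=-0.7218  a^+=0.9210
step 2: x_pred=-0.9288  r=4.7488  x^+=2.6850  v^+=1.3453  a^+=1.9044
step 3: x_pred=5.9294  r=-0.0494  x^+=5.8918  v^+=3.7546  a^+=1.8942
step 4: x_pred=12.1877  r=-14.7477  x^+=0.9647  v^+=3.3732  a^+=-1.1598
step 5: x_pred=4.3134  r=0.7966  x^+=4.9196  v^+=2.0509  a^+=-0.9948
step 6: x_pred=6.7220  r=-1.5820  x^+=5.5181  v^+=0.4885  a^+=-1.3224
step 7: x_pred=5.0721  r=-9.7521  x^+=-2.3493  v^+=-3.0338  a^+=-3.3419

v_post = -3.0338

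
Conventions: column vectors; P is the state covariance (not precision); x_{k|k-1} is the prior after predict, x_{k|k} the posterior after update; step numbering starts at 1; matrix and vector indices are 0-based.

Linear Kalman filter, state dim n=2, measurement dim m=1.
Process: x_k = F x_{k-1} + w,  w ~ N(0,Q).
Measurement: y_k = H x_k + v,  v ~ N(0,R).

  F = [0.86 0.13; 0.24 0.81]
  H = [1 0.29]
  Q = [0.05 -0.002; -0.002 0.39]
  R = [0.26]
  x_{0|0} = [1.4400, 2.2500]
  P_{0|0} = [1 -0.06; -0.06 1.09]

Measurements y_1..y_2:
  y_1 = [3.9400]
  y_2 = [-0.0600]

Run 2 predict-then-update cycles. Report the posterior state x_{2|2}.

x_post = [1.3731, 1.0469]

step 1: x^-=[1.5309, 2.1681]  P^-=[0.7946 0.2755; 0.2755 1.1394]  S=[1.3102]  K=[0.6674; 0.4625]  nu=[1.7804]  x^+=[2.7192, 2.9915]  P^+=[0.2109 -0.1289; -0.1289 0.8592]
step 2: x^-=[2.7274, 3.0757]  P^-=[0.1917 0.0382; 0.0382 0.9157]  S=[0.5508]  K=[0.3681; 0.5514]  nu=[-3.6793]  x^+=[1.3731, 1.0469]  P^+=[0.1171 -0.0736; -0.0736 0.7483]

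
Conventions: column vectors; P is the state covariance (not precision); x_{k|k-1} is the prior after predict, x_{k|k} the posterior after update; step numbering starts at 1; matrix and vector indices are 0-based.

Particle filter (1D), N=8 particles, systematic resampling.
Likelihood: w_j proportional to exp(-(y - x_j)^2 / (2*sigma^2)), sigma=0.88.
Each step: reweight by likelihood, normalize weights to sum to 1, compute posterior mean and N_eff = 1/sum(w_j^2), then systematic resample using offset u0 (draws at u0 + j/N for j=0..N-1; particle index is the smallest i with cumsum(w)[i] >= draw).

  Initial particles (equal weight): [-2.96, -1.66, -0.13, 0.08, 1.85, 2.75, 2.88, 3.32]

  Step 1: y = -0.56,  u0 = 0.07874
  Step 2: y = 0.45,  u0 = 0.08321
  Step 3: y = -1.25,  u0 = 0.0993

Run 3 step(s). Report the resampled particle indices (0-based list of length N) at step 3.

step 1: w=[0.0112, 0.2118, 0.4105, 0.3550, 0.0109, 0.0004, 0.0002, 0.0000]  mean=-0.3878  Neff=2.9445  idx=[1, 1, 2, 2, 2, 3, 3, 3]
step 2: w=[0.0107, 0.0107, 0.1526, 0.1526, 0.1526, 0.1736, 0.1736, 0.1736]  mean=-0.0534  Neff=6.2306  idx=[2, 3, 4, 4, 5, 6, 7, 7]
step 3: w=[0.1456, 0.1456, 0.1456, 0.1456, 0.1044, 0.1044, 0.1044, 0.1044]  mean=-0.0423  Neff=7.7890  idx=[0, 1, 2, 3, 4, 5, 6, 7]

resampled_idx = [0, 1, 2, 3, 4, 5, 6, 7]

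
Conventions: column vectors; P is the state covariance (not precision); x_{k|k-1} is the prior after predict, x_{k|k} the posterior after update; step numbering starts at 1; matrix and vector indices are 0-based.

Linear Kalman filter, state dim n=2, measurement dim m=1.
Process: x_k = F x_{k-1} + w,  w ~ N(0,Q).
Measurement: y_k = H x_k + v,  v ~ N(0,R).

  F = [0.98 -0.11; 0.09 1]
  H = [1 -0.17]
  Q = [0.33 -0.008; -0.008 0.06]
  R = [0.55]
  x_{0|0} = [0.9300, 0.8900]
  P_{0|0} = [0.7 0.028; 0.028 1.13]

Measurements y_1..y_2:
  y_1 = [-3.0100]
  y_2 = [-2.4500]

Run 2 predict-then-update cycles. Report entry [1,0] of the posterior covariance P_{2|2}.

P_post[1,0] = 0.1160

step 1: x^-=[0.8135, 0.9737]  P^-=[1.0099 -0.0434; -0.0434 1.2007]  S=[1.6094]  K=[0.6321; -0.1538]  nu=[-3.6580]  x^+=[-1.4987, 1.5363]  P^+=[0.3669 0.1131; 0.1131 1.1626]
step 2: x^-=[-1.6377, 1.4014]  P^-=[0.6720 0.0061; 0.0061 1.2460]  S=[1.2560]  K=[0.5343; -0.1638]  nu=[-0.5740]  x^+=[-1.9444, 1.4954]  P^+=[0.3136 0.1160; 0.1160 1.2123]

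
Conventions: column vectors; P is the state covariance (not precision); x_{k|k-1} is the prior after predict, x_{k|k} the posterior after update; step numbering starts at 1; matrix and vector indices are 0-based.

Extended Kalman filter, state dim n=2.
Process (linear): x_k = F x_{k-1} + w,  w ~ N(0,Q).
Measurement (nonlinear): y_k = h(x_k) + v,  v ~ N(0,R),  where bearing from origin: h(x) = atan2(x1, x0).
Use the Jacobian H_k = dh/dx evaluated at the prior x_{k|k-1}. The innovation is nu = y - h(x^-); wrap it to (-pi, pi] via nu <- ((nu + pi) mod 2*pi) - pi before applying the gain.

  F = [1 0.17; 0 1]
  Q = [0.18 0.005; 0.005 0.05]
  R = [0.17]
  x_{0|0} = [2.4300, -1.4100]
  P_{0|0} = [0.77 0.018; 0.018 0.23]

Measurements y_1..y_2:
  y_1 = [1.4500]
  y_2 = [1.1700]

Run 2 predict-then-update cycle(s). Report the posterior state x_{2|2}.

x_post = [4.1516, -0.0652]

step 1: x^-=[2.1903, -1.4100]  P^-=[0.9628 0.0621; 0.0621 0.2800]  H_jac=[0.2078 0.3228]  S=[0.2491]  K=[0.8837; 0.4147]  nu=[2.0220]  x^+=[3.9771, -0.5715]  P^+=[0.7683 -0.0292; -0.0292 0.2372]
step 2: x^-=[3.8799, -0.5715]  P^-=[0.9452 0.0161; 0.0161 0.2872]  H_jac=[0.0372 0.2523]  S=[0.1899]  K=[0.2064; 0.3847]  nu=[1.3163]  x^+=[4.1516, -0.0652]  P^+=[0.9371 0.0011; 0.0011 0.2591]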